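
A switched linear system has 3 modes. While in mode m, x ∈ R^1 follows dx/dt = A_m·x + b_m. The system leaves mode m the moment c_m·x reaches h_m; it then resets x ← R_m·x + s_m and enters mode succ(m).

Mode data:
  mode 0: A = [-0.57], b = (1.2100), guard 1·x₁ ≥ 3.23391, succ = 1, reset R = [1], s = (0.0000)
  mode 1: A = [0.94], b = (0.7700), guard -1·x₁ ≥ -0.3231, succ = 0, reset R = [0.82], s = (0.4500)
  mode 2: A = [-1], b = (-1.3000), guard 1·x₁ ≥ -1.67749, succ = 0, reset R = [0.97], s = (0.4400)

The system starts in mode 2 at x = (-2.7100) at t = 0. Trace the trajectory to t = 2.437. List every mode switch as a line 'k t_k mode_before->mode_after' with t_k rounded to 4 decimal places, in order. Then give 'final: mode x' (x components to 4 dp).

1 1.3178 2->0
final: 0 0.3739

Mode 2: guard c·x = -1.6775 hit at Δt = 1.3178 (t = 1.3178), x⁻ = (-1.6775) → reset → x⁺ = (-1.1872), jump to mode 0
Mode 0: flow for 1.1192 to horizon, guard not reached → x = (0.3739)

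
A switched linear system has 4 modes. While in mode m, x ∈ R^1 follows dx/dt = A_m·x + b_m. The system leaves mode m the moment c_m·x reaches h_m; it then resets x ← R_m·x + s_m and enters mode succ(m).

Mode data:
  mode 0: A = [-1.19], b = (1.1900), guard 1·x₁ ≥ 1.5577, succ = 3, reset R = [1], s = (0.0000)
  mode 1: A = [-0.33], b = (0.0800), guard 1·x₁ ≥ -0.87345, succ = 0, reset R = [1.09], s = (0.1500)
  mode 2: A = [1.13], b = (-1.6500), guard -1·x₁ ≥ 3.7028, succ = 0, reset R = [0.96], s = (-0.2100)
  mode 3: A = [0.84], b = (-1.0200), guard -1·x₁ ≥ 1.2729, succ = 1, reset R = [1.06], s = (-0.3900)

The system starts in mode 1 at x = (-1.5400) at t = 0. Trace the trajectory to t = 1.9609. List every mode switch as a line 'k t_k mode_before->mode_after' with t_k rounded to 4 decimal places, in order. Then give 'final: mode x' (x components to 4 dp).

Mode 1: guard c·x = -0.8734 hit at Δt = 1.4192 (t = 1.4192), x⁻ = (-0.8734) → reset → x⁺ = (-0.8021), jump to mode 0
Mode 0: flow for 0.5417 to horizon, guard not reached → x = (0.0542)

1 1.4192 1->0
final: 0 0.0542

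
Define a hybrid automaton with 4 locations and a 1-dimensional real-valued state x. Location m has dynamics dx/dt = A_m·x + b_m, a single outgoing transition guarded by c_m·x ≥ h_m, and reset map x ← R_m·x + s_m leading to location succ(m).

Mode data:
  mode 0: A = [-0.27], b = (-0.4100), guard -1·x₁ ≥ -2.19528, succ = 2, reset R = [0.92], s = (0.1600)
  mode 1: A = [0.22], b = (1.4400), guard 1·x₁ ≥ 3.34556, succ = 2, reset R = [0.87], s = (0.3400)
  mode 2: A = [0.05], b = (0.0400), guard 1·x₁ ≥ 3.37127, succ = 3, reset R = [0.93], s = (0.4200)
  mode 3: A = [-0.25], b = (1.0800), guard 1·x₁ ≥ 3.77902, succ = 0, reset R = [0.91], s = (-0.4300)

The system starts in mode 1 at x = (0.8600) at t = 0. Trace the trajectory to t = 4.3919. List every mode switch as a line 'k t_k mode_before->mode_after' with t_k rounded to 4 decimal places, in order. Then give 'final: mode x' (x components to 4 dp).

1 1.3155 1->2
2 1.9024 2->3
3 3.2869 3->0
4 4.0206 0->2
final: 2 2.2355

Mode 1: guard c·x = 3.3456 hit at Δt = 1.3155 (t = 1.3155), x⁻ = (3.3456) → reset → x⁺ = (3.2506), jump to mode 2
Mode 2: guard c·x = 3.3713 hit at Δt = 0.5869 (t = 1.9024), x⁻ = (3.3713) → reset → x⁺ = (3.5553), jump to mode 3
Mode 3: guard c·x = 3.7790 hit at Δt = 1.3845 (t = 3.2869), x⁻ = (3.7790) → reset → x⁺ = (3.0089), jump to mode 0
Mode 0: guard c·x = -2.1953 hit at Δt = 0.7337 (t = 4.0206), x⁻ = (2.1953) → reset → x⁺ = (2.1797), jump to mode 2
Mode 2: flow for 0.3713 to horizon, guard not reached → x = (2.2355)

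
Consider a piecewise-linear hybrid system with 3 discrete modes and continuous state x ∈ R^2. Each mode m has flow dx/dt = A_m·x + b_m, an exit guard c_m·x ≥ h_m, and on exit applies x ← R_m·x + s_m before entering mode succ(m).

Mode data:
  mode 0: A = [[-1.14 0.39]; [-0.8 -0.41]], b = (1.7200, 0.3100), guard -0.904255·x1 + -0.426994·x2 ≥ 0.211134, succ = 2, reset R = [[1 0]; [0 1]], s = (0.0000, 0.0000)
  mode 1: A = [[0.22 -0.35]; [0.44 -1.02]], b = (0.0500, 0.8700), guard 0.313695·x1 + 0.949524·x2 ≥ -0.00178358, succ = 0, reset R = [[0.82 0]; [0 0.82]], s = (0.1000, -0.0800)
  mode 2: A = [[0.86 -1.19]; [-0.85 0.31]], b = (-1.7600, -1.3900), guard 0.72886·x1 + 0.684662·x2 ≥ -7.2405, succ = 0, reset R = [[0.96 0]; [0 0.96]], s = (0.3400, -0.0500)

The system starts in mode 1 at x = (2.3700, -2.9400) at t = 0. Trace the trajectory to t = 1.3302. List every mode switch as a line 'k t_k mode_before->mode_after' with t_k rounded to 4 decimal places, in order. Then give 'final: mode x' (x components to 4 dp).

1 0.4862 1->0
final: 0 1.6272 -1.5619

Mode 1: guard c·x = -0.0018 hit at Δt = 0.4862 (t = 0.4862), x⁻ = (3.0074, -0.9954) → reset → x⁺ = (2.5660, -0.8963), jump to mode 0
Mode 0: flow for 0.8440 to horizon, guard not reached → x = (1.6272, -1.5619)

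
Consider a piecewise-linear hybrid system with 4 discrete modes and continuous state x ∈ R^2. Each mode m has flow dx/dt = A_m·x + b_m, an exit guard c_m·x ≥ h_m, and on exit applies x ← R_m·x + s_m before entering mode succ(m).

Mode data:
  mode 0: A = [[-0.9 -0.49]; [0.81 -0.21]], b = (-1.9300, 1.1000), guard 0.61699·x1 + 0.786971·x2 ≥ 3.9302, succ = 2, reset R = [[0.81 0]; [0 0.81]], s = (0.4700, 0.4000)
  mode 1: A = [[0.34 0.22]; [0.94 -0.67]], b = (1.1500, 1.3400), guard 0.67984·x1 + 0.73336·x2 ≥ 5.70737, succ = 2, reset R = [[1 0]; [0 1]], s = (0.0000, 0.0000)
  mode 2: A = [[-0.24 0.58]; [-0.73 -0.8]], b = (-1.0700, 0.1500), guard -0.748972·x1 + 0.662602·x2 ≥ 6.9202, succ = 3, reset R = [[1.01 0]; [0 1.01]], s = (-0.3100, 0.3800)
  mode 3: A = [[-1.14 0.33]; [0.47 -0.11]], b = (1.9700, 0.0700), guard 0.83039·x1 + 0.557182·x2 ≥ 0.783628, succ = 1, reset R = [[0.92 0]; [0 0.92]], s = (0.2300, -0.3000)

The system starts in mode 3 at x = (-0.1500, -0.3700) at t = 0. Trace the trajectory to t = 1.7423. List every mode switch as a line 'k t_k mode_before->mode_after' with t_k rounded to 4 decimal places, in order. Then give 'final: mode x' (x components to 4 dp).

Mode 3: guard c·x = 0.7836 hit at Δt = 0.8761 (t = 0.8761), x⁻ = (0.9937, -0.0745) → reset → x⁺ = (1.1442, -0.3686), jump to mode 1
Mode 1: flow for 0.8662 to horizon, guard not reached → x = (2.8517, 1.9113)

1 0.8761 3->1
final: 1 2.8517 1.9113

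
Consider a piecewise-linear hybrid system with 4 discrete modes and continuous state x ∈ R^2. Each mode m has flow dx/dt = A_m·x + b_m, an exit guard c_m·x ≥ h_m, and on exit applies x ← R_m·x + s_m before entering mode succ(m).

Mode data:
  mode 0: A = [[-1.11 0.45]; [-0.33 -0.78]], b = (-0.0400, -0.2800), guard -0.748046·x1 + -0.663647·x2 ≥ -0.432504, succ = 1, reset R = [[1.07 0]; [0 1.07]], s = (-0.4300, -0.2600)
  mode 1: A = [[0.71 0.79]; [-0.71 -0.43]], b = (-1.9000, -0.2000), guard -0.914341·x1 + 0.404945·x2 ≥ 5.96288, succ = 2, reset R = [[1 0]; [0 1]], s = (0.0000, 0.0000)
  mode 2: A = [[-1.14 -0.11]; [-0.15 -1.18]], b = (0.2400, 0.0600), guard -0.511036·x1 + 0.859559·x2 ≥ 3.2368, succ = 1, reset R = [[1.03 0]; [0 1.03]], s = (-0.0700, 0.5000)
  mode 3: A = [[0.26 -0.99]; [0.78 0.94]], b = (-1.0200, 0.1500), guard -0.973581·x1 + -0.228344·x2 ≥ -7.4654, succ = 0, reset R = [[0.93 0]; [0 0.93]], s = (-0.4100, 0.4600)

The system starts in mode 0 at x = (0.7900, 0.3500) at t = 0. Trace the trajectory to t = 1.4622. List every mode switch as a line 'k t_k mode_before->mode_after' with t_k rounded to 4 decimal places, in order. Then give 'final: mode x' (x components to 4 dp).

1 0.4211 0->1
final: 1 -2.7307 0.4825

Mode 0: guard c·x = -0.4325 hit at Δt = 0.4211 (t = 0.4211), x⁻ = (0.5106, 0.0762) → reset → x⁺ = (0.1164, -0.1785), jump to mode 1
Mode 1: flow for 1.0411 to horizon, guard not reached → x = (-2.7307, 0.4825)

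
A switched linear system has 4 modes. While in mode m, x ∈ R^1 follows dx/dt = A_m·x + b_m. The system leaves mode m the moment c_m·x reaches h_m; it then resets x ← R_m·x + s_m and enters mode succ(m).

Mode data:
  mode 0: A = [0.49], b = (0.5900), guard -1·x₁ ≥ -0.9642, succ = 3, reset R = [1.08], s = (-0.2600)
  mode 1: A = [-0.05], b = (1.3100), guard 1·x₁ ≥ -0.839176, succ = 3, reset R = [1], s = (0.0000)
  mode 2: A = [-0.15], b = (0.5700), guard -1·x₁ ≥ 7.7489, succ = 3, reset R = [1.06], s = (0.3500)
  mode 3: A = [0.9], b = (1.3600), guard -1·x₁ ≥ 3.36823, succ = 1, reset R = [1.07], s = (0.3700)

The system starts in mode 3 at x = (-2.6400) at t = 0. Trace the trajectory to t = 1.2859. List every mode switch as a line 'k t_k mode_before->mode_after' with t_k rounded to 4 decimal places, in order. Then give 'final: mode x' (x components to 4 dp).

Mode 3: guard c·x = 3.3682 hit at Δt = 0.5531 (t = 0.5531), x⁻ = (-3.3682) → reset → x⁺ = (-3.2340), jump to mode 1
Mode 1: flow for 0.7328 to horizon, guard not reached → x = (-2.1751)

1 0.5531 3->1
final: 1 -2.1751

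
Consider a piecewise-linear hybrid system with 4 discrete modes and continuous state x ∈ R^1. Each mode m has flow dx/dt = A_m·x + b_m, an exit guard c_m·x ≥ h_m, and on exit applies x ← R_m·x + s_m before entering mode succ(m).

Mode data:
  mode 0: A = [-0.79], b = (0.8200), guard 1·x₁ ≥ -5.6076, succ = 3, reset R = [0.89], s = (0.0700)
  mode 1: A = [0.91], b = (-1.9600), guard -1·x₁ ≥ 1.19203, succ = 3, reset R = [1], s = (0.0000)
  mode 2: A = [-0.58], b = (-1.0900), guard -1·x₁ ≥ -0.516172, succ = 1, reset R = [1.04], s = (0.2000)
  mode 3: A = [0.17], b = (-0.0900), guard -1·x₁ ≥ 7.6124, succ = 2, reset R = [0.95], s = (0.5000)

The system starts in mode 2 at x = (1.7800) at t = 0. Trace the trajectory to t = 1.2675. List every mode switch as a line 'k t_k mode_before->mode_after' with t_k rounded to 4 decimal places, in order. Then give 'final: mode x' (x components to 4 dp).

1 0.7305 2->1
final: 1 -0.1561

Mode 2: guard c·x = -0.5162 hit at Δt = 0.7305 (t = 0.7305), x⁻ = (0.5162) → reset → x⁺ = (0.7368), jump to mode 1
Mode 1: flow for 0.5370 to horizon, guard not reached → x = (-0.1561)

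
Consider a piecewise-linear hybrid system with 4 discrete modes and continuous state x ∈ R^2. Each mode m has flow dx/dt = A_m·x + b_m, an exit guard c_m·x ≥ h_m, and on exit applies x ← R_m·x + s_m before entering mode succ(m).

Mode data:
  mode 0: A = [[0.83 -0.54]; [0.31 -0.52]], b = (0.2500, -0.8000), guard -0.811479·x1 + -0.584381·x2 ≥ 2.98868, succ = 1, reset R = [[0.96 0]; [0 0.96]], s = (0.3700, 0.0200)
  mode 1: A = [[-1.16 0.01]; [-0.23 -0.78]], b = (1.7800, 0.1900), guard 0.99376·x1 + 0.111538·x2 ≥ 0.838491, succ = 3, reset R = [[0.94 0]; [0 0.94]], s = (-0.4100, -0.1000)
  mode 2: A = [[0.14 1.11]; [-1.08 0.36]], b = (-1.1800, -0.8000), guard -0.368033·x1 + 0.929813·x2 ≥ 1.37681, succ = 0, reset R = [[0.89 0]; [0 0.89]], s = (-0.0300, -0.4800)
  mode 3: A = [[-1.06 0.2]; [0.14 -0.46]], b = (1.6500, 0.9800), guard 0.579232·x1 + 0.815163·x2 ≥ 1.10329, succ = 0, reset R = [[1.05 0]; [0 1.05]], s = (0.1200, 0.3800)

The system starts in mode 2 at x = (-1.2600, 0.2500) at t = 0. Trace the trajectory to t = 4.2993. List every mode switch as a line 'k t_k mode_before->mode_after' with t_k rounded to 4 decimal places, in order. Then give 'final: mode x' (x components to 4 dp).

Mode 2: guard c·x = 1.3768 hit at Δt = 0.5434 (t = 0.5434), x⁻ = (-1.7187, 0.8005) → reset → x⁺ = (-1.5596, 0.2324), jump to mode 0
Mode 0: guard c·x = 2.9887 hit at Δt = 1.0137 (t = 1.5571), x⁻ = (-2.9292, -1.0468) → reset → x⁺ = (-2.4420, -0.9849), jump to mode 1
Mode 1: guard c·x = 0.8385 hit at Δt = 1.5288 (t = 3.0859), x⁻ = (0.8575, -0.1221) → reset → x⁺ = (0.3960, -0.2148), jump to mode 3
Mode 3: guard c·x = 1.1033 hit at Δt = 0.7989 (t = 3.8848), x⁻ = (1.0866, 0.5813) → reset → x⁺ = (1.2610, 0.9904), jump to mode 0
Mode 0: flow for 0.4145 to horizon, guard not reached → x = (1.6811, 0.6689)

1 0.5434 2->0
2 1.5571 0->1
3 3.0859 1->3
4 3.8848 3->0
final: 0 1.6811 0.6689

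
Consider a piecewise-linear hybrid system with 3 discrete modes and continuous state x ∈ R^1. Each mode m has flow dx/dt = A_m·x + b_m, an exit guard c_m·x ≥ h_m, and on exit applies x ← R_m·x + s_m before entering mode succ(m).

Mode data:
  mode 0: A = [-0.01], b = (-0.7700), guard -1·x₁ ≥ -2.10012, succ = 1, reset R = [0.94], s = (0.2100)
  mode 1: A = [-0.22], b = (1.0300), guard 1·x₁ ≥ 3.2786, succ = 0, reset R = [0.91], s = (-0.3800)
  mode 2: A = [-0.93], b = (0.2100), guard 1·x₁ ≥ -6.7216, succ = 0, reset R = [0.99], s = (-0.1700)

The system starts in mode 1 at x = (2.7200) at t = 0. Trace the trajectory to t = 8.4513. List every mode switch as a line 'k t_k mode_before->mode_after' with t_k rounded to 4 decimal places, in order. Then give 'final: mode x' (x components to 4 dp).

Mode 1: guard c·x = 3.2786 hit at Δt = 1.5232 (t = 1.5232), x⁻ = (3.2786) → reset → x⁺ = (2.6035), jump to mode 0
Mode 0: guard c·x = -2.1001 hit at Δt = 0.6344 (t = 2.1576), x⁻ = (2.1001) → reset → x⁺ = (2.1841), jump to mode 1
Mode 1: guard c·x = 3.2786 hit at Δt = 2.6209 (t = 4.7785), x⁻ = (3.2786) → reset → x⁺ = (2.6035), jump to mode 0
Mode 0: guard c·x = -2.1001 hit at Δt = 0.6344 (t = 5.4129), x⁻ = (2.1001) → reset → x⁺ = (2.1841), jump to mode 1
Mode 1: guard c·x = 3.2786 hit at Δt = 2.6209 (t = 8.0339), x⁻ = (3.2786) → reset → x⁺ = (2.6035), jump to mode 0
Mode 0: flow for 0.4174 to horizon, guard not reached → x = (2.2719)

1 1.5232 1->0
2 2.1576 0->1
3 4.7785 1->0
4 5.4129 0->1
5 8.0339 1->0
final: 0 2.2719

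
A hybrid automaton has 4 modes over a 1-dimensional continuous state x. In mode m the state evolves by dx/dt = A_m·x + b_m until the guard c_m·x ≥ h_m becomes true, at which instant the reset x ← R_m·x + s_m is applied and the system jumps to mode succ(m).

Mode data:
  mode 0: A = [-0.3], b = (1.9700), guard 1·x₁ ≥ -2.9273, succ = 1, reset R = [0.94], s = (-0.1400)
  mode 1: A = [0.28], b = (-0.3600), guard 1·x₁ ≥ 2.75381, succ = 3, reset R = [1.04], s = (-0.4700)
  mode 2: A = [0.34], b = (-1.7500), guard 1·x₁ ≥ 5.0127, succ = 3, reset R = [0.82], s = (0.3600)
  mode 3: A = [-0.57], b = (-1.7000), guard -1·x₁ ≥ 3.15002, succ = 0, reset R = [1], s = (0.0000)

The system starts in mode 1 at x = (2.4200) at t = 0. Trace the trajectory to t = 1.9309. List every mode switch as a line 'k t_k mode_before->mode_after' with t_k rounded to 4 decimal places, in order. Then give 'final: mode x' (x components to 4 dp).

Mode 1: guard c·x = 2.7538 hit at Δt = 0.9213 (t = 0.9213), x⁻ = (2.7538) → reset → x⁺ = (2.3940), jump to mode 3
Mode 3: flow for 1.0096 to horizon, guard not reached → x = (0.0414)

1 0.9213 1->3
final: 3 0.0414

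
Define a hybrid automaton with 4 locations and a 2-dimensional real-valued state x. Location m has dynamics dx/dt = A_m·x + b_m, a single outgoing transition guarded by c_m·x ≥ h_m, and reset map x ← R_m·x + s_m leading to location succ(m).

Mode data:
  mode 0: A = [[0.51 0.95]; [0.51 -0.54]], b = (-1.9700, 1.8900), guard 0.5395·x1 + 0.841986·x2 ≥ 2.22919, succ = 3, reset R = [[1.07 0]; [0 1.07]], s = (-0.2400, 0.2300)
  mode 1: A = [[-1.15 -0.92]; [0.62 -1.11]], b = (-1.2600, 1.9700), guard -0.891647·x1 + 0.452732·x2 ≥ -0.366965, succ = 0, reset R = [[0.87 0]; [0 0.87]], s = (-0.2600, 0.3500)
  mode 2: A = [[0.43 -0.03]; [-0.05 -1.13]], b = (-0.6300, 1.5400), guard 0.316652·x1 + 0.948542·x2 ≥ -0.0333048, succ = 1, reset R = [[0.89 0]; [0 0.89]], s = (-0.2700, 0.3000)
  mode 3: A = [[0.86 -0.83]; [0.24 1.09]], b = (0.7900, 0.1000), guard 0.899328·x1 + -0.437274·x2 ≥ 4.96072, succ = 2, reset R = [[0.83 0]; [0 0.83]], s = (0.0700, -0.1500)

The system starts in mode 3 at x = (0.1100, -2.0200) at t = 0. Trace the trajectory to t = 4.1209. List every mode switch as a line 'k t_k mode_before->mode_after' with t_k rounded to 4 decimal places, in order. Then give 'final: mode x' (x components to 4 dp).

Mode 3: guard c·x = 4.9607 hit at Δt = 0.7484 (t = 0.7484), x⁻ = (3.5283, -4.0882) → reset → x⁺ = (2.9985, -3.5432), jump to mode 2
Mode 2: guard c·x = -0.0333 hit at Δt = 0.5988 (t = 1.3472), x⁻ = (3.4957, -1.2021) → reset → x⁺ = (2.8412, -0.7699), jump to mode 1
Mode 1: guard c·x = -0.3670 hit at Δt = 0.5670 (t = 1.9142), x⁻ = (0.8497, 0.8629) → reset → x⁺ = (0.4792, 1.1007), jump to mode 0
Mode 0: guard c·x = 2.2292 hit at Δt = 1.2199 (t = 3.1341), x⁻ = (0.3866, 2.3998) → reset → x⁺ = (0.1737, 2.7978), jump to mode 3
Mode 3: flow for 0.9868 to horizon, guard not reached → x = (-4.3545, 7.9271)

1 0.7484 3->2
2 1.3472 2->1
3 1.9142 1->0
4 3.1341 0->3
final: 3 -4.3545 7.9271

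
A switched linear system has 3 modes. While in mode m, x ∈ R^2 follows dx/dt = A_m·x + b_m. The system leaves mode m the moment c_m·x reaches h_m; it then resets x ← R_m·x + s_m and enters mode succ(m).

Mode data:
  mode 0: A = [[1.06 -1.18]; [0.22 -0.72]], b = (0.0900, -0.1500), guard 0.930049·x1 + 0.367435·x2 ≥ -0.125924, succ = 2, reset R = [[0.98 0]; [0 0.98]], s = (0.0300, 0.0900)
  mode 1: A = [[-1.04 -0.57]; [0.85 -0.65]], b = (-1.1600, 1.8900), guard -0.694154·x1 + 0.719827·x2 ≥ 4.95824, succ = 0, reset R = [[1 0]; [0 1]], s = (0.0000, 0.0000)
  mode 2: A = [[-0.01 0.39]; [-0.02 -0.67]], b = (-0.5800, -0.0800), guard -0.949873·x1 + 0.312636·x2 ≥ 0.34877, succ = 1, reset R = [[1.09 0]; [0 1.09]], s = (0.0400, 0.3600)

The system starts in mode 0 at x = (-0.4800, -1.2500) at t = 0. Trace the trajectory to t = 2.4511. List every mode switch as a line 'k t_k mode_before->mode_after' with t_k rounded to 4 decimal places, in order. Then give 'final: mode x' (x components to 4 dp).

1 0.5841 0->2
2 1.5245 2->1
final: 1 -1.0422 0.7455

Mode 0: guard c·x = -0.1259 hit at Δt = 0.5841 (t = 0.5841), x⁻ = (0.2222, -0.9050) → reset → x⁺ = (0.2477, -0.7969), jump to mode 2
Mode 2: guard c·x = 0.3488 hit at Δt = 0.9404 (t = 1.5245), x⁻ = (-0.5244, -0.4776) → reset → x⁺ = (-0.5316, -0.1606), jump to mode 1
Mode 1: flow for 0.9266 to horizon, guard not reached → x = (-1.0422, 0.7455)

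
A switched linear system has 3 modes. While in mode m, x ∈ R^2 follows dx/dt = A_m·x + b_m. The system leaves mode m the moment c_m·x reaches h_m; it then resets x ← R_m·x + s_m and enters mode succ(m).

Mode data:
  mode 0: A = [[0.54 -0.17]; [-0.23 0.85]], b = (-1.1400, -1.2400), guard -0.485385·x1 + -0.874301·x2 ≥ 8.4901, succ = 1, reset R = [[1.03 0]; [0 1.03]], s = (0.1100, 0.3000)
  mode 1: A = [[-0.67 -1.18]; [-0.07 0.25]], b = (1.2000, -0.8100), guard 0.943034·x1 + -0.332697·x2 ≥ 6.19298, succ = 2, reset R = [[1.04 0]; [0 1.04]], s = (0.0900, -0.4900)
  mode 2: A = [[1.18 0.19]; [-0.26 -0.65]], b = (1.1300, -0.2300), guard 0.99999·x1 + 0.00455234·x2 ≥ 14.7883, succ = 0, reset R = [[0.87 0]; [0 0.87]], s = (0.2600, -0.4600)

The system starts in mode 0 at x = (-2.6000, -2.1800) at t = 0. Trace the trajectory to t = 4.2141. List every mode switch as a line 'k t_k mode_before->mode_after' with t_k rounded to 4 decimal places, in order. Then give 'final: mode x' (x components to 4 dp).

Mode 0: guard c·x = 8.4901 hit at Δt = 1.1608 (t = 1.1608), x⁻ = (-5.6459, -6.5763) → reset → x⁺ = (-5.7053, -6.4736), jump to mode 1
Mode 1: guard c·x = 6.1930 hit at Δt = 0.8625 (t = 2.0233), x⁻ = (3.4830, -8.7418) → reset → x⁺ = (3.7123, -9.5815), jump to mode 2
Mode 2: guard c·x = 14.7883 hit at Δt = 1.2293 (t = 3.2526), x⁻ = (14.8176, -6.4027) → reset → x⁺ = (13.1513, -6.0304), jump to mode 0
Mode 0: flow for 0.9615 to horizon, guard not reached → x = (23.1959, -21.2727)

1 1.1608 0->1
2 2.0233 1->2
3 3.2526 2->0
final: 0 23.1959 -21.2727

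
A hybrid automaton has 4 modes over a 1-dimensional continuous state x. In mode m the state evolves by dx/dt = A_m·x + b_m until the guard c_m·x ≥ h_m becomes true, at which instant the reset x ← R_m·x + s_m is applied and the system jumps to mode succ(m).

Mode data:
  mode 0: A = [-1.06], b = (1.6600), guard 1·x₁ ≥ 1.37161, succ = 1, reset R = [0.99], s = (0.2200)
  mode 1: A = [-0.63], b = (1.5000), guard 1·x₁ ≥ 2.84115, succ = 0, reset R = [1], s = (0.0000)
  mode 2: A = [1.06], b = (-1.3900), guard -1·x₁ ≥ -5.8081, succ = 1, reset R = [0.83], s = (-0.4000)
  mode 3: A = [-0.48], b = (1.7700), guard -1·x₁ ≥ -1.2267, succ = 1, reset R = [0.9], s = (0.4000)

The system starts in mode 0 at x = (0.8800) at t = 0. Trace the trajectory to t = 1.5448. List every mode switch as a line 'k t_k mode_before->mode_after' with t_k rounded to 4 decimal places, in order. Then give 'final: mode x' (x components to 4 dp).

Mode 0: guard c·x = 1.3716 hit at Δt = 1.1895 (t = 1.1895), x⁻ = (1.3716) → reset → x⁺ = (1.5779), jump to mode 1
Mode 1: flow for 0.3553 to horizon, guard not reached → x = (1.7390)

1 1.1895 0->1
final: 1 1.7390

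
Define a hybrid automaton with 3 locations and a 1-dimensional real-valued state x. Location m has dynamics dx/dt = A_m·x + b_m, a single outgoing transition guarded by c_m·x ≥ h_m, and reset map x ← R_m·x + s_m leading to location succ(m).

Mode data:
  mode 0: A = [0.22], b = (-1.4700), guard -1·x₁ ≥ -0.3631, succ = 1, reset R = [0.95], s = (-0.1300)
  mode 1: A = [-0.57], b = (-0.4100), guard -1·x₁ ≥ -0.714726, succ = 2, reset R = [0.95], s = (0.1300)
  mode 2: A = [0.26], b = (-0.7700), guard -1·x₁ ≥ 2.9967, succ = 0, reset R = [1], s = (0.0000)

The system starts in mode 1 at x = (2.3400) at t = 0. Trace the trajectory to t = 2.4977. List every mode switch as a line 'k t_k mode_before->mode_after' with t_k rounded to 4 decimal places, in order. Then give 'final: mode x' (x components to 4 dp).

1 1.3293 1->2
final: 2 0.0449

Mode 1: guard c·x = -0.7147 hit at Δt = 1.3293 (t = 1.3293), x⁻ = (0.7147) → reset → x⁺ = (0.8090), jump to mode 2
Mode 2: flow for 1.1684 to horizon, guard not reached → x = (0.0449)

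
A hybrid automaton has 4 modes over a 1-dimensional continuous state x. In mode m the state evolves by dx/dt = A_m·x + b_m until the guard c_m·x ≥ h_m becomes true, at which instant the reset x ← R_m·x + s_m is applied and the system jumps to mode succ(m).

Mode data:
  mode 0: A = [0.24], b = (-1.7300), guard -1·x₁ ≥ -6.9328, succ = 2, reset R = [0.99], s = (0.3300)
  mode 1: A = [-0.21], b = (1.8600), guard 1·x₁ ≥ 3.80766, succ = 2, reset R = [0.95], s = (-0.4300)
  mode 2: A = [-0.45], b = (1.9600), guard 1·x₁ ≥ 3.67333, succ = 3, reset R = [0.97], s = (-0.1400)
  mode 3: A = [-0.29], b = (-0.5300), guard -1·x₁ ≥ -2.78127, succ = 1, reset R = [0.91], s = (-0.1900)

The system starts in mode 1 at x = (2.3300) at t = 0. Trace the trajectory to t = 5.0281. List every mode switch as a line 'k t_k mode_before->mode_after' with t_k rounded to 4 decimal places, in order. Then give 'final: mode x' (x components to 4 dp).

Mode 1: guard c·x = 3.8077 hit at Δt = 1.2223 (t = 1.2223), x⁻ = (3.8077) → reset → x⁺ = (3.1873), jump to mode 2
Mode 2: guard c·x = 3.6733 hit at Δt = 1.1954 (t = 2.4177), x⁻ = (3.6733) → reset → x⁺ = (3.4231), jump to mode 3
Mode 3: guard c·x = -2.7813 hit at Δt = 0.4496 (t = 2.8673), x⁻ = (2.7813) → reset → x⁺ = (2.3410), jump to mode 1
Mode 1: guard c·x = 3.8077 hit at Δt = 1.2143 (t = 4.0816), x⁻ = (3.8077) → reset → x⁺ = (3.1873), jump to mode 2
Mode 2: flow for 0.9465 to horizon, guard not reached → x = (3.5925)

1 1.2223 1->2
2 2.4177 2->3
3 2.8673 3->1
4 4.0816 1->2
final: 2 3.5925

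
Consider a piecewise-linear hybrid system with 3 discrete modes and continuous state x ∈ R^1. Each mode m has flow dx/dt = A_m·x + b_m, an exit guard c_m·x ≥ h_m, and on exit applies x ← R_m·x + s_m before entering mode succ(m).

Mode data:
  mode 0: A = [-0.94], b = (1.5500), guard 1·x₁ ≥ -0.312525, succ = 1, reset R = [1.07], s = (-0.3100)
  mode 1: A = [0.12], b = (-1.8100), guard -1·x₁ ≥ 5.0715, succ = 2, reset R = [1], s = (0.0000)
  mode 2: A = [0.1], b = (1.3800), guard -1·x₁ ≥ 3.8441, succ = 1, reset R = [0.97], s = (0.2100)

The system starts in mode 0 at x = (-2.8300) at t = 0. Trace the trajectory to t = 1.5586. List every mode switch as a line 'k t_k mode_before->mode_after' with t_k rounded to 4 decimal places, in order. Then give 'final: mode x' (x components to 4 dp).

1 0.8784 0->1
final: 1 -1.9820

Mode 0: guard c·x = -0.3125 hit at Δt = 0.8784 (t = 0.8784), x⁻ = (-0.3125) → reset → x⁺ = (-0.6444), jump to mode 1
Mode 1: flow for 0.6802 to horizon, guard not reached → x = (-1.9820)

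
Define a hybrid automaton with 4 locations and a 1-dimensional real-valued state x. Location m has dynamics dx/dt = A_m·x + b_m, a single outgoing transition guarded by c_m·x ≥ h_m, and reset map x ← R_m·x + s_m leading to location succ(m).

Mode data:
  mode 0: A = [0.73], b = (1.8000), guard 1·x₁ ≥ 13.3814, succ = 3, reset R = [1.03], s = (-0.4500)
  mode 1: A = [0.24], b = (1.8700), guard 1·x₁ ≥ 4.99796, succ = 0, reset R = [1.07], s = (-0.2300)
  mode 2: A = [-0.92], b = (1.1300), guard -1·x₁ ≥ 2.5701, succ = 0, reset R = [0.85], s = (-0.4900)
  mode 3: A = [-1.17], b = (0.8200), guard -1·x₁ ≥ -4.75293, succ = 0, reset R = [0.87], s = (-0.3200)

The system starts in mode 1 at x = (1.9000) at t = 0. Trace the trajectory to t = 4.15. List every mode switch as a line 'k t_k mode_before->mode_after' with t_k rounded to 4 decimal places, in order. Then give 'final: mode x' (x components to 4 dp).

Mode 1: guard c·x = 4.9980 hit at Δt = 1.1557 (t = 1.1557), x⁻ = (4.9980) → reset → x⁺ = (5.1178), jump to mode 0
Mode 0: guard c·x = 13.3814 hit at Δt = 1.0096 (t = 2.1653), x⁻ = (13.3814) → reset → x⁺ = (13.3328), jump to mode 3
Mode 3: guard c·x = -4.7529 hit at Δt = 0.9718 (t = 3.1371), x⁻ = (4.7529) → reset → x⁺ = (3.8150), jump to mode 0
Mode 0: flow for 1.0129 to horizon, guard not reached → x = (10.6908)

1 1.1557 1->0
2 2.1653 0->3
3 3.1371 3->0
final: 0 10.6908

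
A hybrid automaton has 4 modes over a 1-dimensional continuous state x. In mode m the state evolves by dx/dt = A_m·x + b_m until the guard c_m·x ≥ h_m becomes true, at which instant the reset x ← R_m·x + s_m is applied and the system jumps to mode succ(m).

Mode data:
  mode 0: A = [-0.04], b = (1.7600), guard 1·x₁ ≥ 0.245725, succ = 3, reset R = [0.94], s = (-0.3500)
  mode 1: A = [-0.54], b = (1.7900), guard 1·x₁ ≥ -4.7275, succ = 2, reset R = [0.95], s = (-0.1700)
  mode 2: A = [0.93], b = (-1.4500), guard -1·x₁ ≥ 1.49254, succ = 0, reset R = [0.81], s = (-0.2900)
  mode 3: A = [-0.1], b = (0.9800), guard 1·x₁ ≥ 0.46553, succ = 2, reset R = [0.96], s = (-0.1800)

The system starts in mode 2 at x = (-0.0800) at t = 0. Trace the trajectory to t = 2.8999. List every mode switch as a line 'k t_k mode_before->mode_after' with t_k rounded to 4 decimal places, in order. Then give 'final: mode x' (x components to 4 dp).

1 0.6683 2->0
2 1.6458 0->3
3 2.2532 3->2
final: 2 -0.7988

Mode 2: guard c·x = 1.4925 hit at Δt = 0.6683 (t = 0.6683), x⁻ = (-1.4925) → reset → x⁺ = (-1.4990), jump to mode 0
Mode 0: guard c·x = 0.2457 hit at Δt = 0.9775 (t = 1.6458), x⁻ = (0.2457) → reset → x⁺ = (-0.1190), jump to mode 3
Mode 3: guard c·x = 0.4655 hit at Δt = 0.6074 (t = 2.2532), x⁻ = (0.4655) → reset → x⁺ = (0.2669), jump to mode 2
Mode 2: flow for 0.6467 to horizon, guard not reached → x = (-0.7988)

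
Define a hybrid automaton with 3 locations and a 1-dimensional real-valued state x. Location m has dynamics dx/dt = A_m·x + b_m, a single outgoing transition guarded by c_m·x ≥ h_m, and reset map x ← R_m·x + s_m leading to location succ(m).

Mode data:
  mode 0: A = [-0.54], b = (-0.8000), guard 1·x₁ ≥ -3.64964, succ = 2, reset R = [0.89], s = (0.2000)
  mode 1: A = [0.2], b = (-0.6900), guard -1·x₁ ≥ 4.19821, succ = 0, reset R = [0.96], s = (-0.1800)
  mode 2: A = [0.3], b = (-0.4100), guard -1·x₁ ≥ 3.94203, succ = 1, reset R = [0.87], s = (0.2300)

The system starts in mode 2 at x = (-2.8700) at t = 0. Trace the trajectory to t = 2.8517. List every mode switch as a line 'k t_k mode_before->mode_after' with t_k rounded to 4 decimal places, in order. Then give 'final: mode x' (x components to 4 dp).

1 0.7519 2->1
2 1.4515 1->0
3 1.8774 0->2
4 2.4920 2->1
final: 1 -3.6956

Mode 2: guard c·x = 3.9420 hit at Δt = 0.7519 (t = 0.7519), x⁻ = (-3.9420) → reset → x⁺ = (-3.1996), jump to mode 1
Mode 1: guard c·x = 4.1982 hit at Δt = 0.6996 (t = 1.4515), x⁻ = (-4.1982) → reset → x⁺ = (-4.2103), jump to mode 0
Mode 0: guard c·x = -3.6496 hit at Δt = 0.4259 (t = 1.8774), x⁻ = (-3.6496) → reset → x⁺ = (-3.0482), jump to mode 2
Mode 2: guard c·x = 3.9420 hit at Δt = 0.6146 (t = 2.4920), x⁻ = (-3.9420) → reset → x⁺ = (-3.1996), jump to mode 1
Mode 1: flow for 0.3597 to horizon, guard not reached → x = (-3.6956)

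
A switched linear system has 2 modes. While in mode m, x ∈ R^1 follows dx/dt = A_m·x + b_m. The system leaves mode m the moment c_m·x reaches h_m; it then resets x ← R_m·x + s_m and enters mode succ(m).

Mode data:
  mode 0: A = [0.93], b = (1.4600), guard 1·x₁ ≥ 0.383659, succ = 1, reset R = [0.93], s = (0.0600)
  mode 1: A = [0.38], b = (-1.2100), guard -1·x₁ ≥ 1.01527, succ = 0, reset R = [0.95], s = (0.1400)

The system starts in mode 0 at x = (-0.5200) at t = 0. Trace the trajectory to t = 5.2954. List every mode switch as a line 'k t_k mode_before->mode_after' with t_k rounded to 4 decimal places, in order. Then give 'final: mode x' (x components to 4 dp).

Mode 0: guard c·x = 0.3837 hit at Δt = 0.6677 (t = 0.6677), x⁻ = (0.3837) → reset → x⁺ = (0.4168), jump to mode 1
Mode 1: guard c·x = 1.0153 hit at Δt = 1.0975 (t = 1.7652), x⁻ = (-1.0153) → reset → x⁺ = (-0.8245), jump to mode 0
Mode 0: guard c·x = 0.3837 hit at Δt = 1.0360 (t = 2.8012), x⁻ = (0.3837) → reset → x⁺ = (0.4168), jump to mode 1
Mode 1: guard c·x = 1.0153 hit at Δt = 1.0975 (t = 3.8987), x⁻ = (-1.0153) → reset → x⁺ = (-0.8245), jump to mode 0
Mode 0: guard c·x = 0.3837 hit at Δt = 1.0360 (t = 4.9347), x⁻ = (0.3837) → reset → x⁺ = (0.4168), jump to mode 1
Mode 1: flow for 0.3607 to horizon, guard not reached → x = (0.0103)

1 0.6677 0->1
2 1.7652 1->0
3 2.8012 0->1
4 3.8987 1->0
5 4.9347 0->1
final: 1 0.0103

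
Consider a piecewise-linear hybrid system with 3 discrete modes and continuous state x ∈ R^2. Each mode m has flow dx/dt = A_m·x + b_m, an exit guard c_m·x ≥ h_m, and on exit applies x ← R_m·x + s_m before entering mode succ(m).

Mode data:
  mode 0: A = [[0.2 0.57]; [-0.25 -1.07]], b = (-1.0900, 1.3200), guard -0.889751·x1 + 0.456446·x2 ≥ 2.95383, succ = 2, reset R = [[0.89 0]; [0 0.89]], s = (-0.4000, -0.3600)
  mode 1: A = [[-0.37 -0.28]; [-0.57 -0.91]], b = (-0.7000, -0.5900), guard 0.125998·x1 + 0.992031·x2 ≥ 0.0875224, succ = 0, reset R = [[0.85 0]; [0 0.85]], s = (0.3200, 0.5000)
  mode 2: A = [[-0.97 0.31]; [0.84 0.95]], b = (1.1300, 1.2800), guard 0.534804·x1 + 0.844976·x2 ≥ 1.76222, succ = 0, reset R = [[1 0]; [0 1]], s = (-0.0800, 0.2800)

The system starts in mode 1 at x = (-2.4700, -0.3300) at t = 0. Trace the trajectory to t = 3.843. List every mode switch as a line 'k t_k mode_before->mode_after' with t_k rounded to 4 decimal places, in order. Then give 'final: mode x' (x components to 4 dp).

Mode 1: guard c·x = 0.0875 hit at Δt = 1.0480 (t = 1.0480), x⁻ = (-2.3112, 0.3818) → reset → x⁺ = (-1.6446, 0.8245), jump to mode 0
Mode 0: guard c·x = 2.9538 hit at Δt = 1.1014 (t = 2.1494), x⁻ = (-2.5682, 1.4653) → reset → x⁺ = (-2.6857, 0.9441), jump to mode 2
Mode 2: guard c·x = 1.7622 hit at Δt = 0.8759 (t = 3.0253), x⁻ = (-0.2183, 2.2237) → reset → x⁺ = (-0.2983, 2.5037), jump to mode 0
Mode 0: flow for 0.8177 to horizon, guard not reached → x = (-0.2515, 1.7966)

1 1.0480 1->0
2 2.1494 0->2
3 3.0253 2->0
final: 0 -0.2515 1.7966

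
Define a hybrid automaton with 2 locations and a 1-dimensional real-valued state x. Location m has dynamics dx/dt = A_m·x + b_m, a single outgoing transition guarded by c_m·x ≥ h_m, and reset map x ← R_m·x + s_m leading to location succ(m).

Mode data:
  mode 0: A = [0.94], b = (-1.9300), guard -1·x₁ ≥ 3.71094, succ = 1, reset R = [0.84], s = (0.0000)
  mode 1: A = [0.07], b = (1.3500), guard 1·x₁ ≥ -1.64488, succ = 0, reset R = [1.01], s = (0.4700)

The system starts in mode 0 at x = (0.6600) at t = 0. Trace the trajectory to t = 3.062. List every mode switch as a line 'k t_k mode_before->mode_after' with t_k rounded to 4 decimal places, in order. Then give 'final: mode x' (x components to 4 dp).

Mode 0: guard c·x = 3.7109 hit at Δt = 1.5107 (t = 1.5107), x⁻ = (-3.7109) → reset → x⁺ = (-3.1172), jump to mode 1
Mode 1: guard c·x = -1.6449 hit at Δt = 1.2450 (t = 2.7557), x⁻ = (-1.6449) → reset → x⁺ = (-1.1913), jump to mode 0
Mode 0: flow for 0.3063 to horizon, guard not reached → x = (-2.2739)

1 1.5107 0->1
2 2.7557 1->0
final: 0 -2.2739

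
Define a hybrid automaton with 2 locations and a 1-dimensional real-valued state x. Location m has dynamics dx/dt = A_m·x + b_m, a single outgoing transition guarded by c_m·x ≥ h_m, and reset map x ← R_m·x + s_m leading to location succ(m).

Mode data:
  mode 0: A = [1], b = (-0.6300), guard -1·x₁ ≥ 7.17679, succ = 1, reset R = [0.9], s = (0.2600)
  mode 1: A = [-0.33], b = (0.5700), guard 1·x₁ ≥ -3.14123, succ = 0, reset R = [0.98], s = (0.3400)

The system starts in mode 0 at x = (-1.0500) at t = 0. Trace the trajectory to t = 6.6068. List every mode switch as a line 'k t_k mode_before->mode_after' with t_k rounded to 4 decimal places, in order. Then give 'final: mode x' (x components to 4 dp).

Mode 0: guard c·x = 7.1768 hit at Δt = 1.5362 (t = 1.5362), x⁻ = (-7.1768) → reset → x⁺ = (-6.1991), jump to mode 1
Mode 1: guard c·x = -3.1412 hit at Δt = 1.4770 (t = 3.0132), x⁻ = (-3.1412) → reset → x⁺ = (-2.7384), jump to mode 0
Mode 0: guard c·x = 7.1768 hit at Δt = 0.8406 (t = 3.8538), x⁻ = (-7.1768) → reset → x⁺ = (-6.1991), jump to mode 1
Mode 1: guard c·x = -3.1412 hit at Δt = 1.4770 (t = 5.3308), x⁻ = (-3.1412) → reset → x⁺ = (-2.7384), jump to mode 0
Mode 0: guard c·x = 7.1768 hit at Δt = 0.8406 (t = 6.1713), x⁻ = (-7.1768) → reset → x⁺ = (-6.1991), jump to mode 1
Mode 1: flow for 0.4355 to horizon, guard not reached → x = (-5.1381)

1 1.5362 0->1
2 3.0132 1->0
3 3.8538 0->1
4 5.3308 1->0
5 6.1713 0->1
final: 1 -5.1381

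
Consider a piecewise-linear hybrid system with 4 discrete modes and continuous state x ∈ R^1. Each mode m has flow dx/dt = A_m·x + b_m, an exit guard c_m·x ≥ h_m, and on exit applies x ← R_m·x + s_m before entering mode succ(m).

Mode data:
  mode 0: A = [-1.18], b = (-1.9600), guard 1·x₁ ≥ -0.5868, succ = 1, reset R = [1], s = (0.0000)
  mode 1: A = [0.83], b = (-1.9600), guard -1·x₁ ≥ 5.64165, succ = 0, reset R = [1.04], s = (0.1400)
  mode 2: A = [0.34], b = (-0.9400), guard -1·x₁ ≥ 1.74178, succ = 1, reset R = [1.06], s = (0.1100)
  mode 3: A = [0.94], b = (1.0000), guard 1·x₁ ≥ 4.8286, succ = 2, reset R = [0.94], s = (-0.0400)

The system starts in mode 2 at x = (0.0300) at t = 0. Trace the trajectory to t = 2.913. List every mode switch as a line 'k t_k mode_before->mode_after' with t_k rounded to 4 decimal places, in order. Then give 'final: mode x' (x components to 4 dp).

Mode 2: guard c·x = 1.7418 hit at Δt = 1.4691 (t = 1.4691), x⁻ = (-1.7418) → reset → x⁺ = (-1.7363), jump to mode 1
Mode 1: guard c·x = 5.6417 hit at Δt = 0.8065 (t = 2.2756), x⁻ = (-5.6417) → reset → x⁺ = (-5.7273), jump to mode 0
Mode 0: flow for 0.6374 to horizon, guard not reached → x = (-3.5777)

1 1.4691 2->1
2 2.2756 1->0
final: 0 -3.5777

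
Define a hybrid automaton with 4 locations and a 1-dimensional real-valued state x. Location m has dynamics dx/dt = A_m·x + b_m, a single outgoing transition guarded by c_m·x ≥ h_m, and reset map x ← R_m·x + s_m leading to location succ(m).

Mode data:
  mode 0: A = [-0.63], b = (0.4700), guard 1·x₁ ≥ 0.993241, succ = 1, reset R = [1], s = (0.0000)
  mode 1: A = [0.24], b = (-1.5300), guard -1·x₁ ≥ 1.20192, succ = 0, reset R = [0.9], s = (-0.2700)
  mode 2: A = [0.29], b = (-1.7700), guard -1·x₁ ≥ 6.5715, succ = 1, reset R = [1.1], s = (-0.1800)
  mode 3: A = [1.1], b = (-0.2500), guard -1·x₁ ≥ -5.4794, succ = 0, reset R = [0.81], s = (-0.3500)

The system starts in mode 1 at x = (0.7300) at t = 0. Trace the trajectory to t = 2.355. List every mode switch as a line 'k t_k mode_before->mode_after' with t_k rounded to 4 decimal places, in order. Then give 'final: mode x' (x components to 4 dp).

1 1.2264 1->0
final: 0 -0.2843

Mode 1: guard c·x = 1.2019 hit at Δt = 1.2264 (t = 1.2264), x⁻ = (-1.2019) → reset → x⁺ = (-1.3517), jump to mode 0
Mode 0: flow for 1.1286 to horizon, guard not reached → x = (-0.2843)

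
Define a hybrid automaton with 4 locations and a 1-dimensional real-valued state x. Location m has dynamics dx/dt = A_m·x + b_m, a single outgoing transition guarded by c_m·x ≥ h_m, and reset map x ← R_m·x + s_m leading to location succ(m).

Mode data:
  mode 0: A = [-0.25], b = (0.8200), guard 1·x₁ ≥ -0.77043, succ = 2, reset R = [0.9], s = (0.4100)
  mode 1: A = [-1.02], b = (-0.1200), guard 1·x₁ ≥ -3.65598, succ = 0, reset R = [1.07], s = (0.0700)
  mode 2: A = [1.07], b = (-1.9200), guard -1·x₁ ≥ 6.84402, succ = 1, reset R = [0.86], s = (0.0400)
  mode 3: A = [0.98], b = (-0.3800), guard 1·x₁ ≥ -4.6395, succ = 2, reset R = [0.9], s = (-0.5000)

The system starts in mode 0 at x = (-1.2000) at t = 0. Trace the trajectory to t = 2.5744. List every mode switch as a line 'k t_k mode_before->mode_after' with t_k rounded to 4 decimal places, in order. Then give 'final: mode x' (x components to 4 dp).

Mode 0: guard c·x = -0.7704 hit at Δt = 0.4032 (t = 0.4032), x⁻ = (-0.7704) → reset → x⁺ = (-0.2834), jump to mode 2
Mode 2: guard c·x = 6.8440 hit at Δt = 1.3317 (t = 1.7349), x⁻ = (-6.8440) → reset → x⁺ = (-5.8459), jump to mode 1
Mode 1: guard c·x = -3.6560 hit at Δt = 0.4723 (t = 2.2072), x⁻ = (-3.6560) → reset → x⁺ = (-3.8419), jump to mode 0
Mode 0: flow for 0.3672 to horizon, guard not reached → x = (-3.2172)

1 0.4032 0->2
2 1.7349 2->1
3 2.2072 1->0
final: 0 -3.2172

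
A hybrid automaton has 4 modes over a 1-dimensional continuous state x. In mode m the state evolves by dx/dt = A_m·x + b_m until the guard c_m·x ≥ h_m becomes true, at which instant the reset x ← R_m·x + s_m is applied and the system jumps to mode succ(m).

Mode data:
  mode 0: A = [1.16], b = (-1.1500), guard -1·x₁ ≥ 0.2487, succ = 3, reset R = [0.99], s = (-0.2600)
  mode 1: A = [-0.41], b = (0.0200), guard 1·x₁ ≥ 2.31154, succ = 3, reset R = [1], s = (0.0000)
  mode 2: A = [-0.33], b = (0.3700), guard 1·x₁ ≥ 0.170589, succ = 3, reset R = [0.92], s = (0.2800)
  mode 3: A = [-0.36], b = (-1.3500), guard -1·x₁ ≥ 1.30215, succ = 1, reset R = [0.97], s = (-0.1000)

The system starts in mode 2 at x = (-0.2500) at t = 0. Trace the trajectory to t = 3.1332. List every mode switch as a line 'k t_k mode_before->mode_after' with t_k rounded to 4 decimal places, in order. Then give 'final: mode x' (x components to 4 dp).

Mode 2: guard c·x = 0.1706 hit at Δt = 1.1101 (t = 1.1101), x⁻ = (0.1706) → reset → x⁺ = (0.4369), jump to mode 3
Mode 3: guard c·x = 1.3021 hit at Δt = 1.4910 (t = 2.6011), x⁻ = (-1.3021) → reset → x⁺ = (-1.3631), jump to mode 1
Mode 1: flow for 0.5321 to horizon, guard not reached → x = (-1.0864)

1 1.1101 2->3
2 2.6011 3->1
final: 1 -1.0864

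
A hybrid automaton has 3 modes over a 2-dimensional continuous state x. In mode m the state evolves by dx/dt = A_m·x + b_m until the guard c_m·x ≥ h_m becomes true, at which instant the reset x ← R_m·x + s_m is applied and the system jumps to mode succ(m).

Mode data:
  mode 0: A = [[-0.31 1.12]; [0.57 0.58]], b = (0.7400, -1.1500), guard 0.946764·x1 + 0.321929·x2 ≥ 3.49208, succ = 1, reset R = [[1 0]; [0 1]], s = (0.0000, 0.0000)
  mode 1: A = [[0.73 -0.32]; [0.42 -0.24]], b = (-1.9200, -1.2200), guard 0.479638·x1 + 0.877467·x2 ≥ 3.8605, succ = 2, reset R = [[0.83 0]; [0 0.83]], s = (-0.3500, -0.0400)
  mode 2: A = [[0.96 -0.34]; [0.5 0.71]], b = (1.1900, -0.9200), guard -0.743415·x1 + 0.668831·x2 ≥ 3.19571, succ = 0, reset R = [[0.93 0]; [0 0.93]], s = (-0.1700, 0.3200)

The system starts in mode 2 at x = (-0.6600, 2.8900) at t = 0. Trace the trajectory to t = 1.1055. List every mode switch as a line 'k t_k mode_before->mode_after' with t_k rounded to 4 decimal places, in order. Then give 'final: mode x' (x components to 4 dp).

Mode 2: guard c·x = 3.1957 hit at Δt = 0.6737 (t = 0.6737), x⁻ = (-1.1482, 3.5018) → reset → x⁺ = (-1.2378, 3.5767), jump to mode 0
Mode 0: flow for 0.4318 to horizon, guard not reached → x = (0.9036, 3.9734)

1 0.6737 2->0
final: 0 0.9036 3.9734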